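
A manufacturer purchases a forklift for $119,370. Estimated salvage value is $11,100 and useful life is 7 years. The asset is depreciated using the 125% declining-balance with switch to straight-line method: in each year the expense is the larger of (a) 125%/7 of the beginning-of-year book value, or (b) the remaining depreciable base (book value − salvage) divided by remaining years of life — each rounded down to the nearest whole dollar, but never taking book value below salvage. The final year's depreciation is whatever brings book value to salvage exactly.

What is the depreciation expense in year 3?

Depreciable base = $119,370 − $11,100 = $108,270.
Year 1: DB = ⌊$119,370 × 125%/7⌋ = $21,316; SL = ⌊$108,270/7⌋ = $15,467 → take DB $21,316. Book value $98,054.
Year 2: DB = ⌊$98,054 × 125%/7⌋ = $17,509; SL = ⌊$86,954/6⌋ = $14,492 → take DB $17,509. Book value $80,545.
Year 3: DB = ⌊$80,545 × 125%/7⌋ = $14,383; SL = ⌊$69,445/5⌋ = $13,889 → take DB $14,383. Book value $66,162.

$14,383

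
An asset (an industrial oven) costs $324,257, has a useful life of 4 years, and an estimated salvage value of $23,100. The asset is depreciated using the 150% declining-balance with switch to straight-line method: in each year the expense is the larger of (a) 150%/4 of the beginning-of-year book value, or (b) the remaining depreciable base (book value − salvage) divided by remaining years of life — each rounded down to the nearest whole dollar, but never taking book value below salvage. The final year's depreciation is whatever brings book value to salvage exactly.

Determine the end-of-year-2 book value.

Depreciable base = $324,257 − $23,100 = $301,157.
Year 1: DB = ⌊$324,257 × 150%/4⌋ = $121,596; SL = ⌊$301,157/4⌋ = $75,289 → take DB $121,596. Book value $202,661.
Year 2: DB = ⌊$202,661 × 150%/4⌋ = $75,997; SL = ⌊$179,561/3⌋ = $59,853 → take DB $75,997. Book value $126,664.

$126,664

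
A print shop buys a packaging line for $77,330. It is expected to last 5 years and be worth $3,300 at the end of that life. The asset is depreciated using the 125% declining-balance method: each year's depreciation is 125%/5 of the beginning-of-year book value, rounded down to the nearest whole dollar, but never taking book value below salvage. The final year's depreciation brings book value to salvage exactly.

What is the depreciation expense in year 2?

Depreciable base = $77,330 − $3,300 = $74,030.
Year 1: ⌊$77,330 × 125%/5⌋ = $19,332. Book value $57,998.
Year 2: ⌊$57,998 × 125%/5⌋ = $14,499. Book value $43,499.

$14,499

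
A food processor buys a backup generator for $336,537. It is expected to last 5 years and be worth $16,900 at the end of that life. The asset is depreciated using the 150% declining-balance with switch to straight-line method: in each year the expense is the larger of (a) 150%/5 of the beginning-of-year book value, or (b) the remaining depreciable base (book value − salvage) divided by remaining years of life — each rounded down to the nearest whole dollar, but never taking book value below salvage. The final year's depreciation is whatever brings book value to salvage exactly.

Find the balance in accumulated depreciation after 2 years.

$171,633

Depreciable base = $336,537 − $16,900 = $319,637.
Year 1: DB = ⌊$336,537 × 150%/5⌋ = $100,961; SL = ⌊$319,637/5⌋ = $63,927 → take DB $100,961. Book value $235,576.
Year 2: DB = ⌊$235,576 × 150%/5⌋ = $70,672; SL = ⌊$218,676/4⌋ = $54,669 → take DB $70,672. Book value $164,904.
Accumulated through year 2 = $336,537 − $164,904 = $171,633.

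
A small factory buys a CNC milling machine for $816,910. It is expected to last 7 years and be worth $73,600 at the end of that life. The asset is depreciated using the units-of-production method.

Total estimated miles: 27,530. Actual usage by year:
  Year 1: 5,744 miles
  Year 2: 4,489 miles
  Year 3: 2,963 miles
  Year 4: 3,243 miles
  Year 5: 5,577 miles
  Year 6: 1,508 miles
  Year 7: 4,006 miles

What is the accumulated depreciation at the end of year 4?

$443,853

Depreciable base = $816,910 − $73,600 = $743,310.
Rate = $743,310 / 27,530 miles = $27 per mile.
Year 1: 5,744 × $27 = $155,088. Book value $661,822.
Year 2: 4,489 × $27 = $121,203. Book value $540,619.
Year 3: 2,963 × $27 = $80,001. Book value $460,618.
Year 4: 3,243 × $27 = $87,561. Book value $373,057.
Accumulated through year 4 = $816,910 − $373,057 = $443,853.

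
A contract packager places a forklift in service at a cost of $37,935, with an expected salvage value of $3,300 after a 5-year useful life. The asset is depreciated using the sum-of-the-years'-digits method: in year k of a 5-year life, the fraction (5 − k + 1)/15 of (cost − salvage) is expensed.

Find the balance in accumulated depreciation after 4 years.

Depreciable base = $37,935 − $3,300 = $34,635.
Sum of the years' digits = 5+4+3+2+1 = 15.
Year 1: $34,635 × 5/15 = $11,545. Book value $26,390.
Year 2: $34,635 × 4/15 = $9,236. Book value $17,154.
Year 3: $34,635 × 3/15 = $6,927. Book value $10,227.
Year 4: $34,635 × 2/15 = $4,618. Book value $5,609.
Accumulated through year 4 = $37,935 − $5,609 = $32,326.

$32,326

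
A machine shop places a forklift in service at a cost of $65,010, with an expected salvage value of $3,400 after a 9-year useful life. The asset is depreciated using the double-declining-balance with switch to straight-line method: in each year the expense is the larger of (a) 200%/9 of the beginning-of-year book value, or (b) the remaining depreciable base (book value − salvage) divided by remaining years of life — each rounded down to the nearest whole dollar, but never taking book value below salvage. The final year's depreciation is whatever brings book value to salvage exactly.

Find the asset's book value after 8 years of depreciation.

$7,065

Depreciable base = $65,010 − $3,400 = $61,610.
Year 1: DB = ⌊$65,010 × 200%/9⌋ = $14,446; SL = ⌊$61,610/9⌋ = $6,845 → take DB $14,446. Book value $50,564.
Year 2: DB = ⌊$50,564 × 200%/9⌋ = $11,236; SL = ⌊$47,164/8⌋ = $5,895 → take DB $11,236. Book value $39,328.
Year 3: DB = ⌊$39,328 × 200%/9⌋ = $8,739; SL = ⌊$35,928/7⌋ = $5,132 → take DB $8,739. Book value $30,589.
Year 4: DB = ⌊$30,589 × 200%/9⌋ = $6,797; SL = ⌊$27,189/6⌋ = $4,531 → take DB $6,797. Book value $23,792.
Year 5: DB = ⌊$23,792 × 200%/9⌋ = $5,287; SL = ⌊$20,392/5⌋ = $4,078 → take DB $5,287. Book value $18,505.
Year 6: DB = ⌊$18,505 × 200%/9⌋ = $4,112; SL = ⌊$15,105/4⌋ = $3,776 → take DB $4,112. Book value $14,393.
Year 7: DB = ⌊$14,393 × 200%/9⌋ = $3,198; SL = ⌊$10,993/3⌋ = $3,664 → take SL $3,664. Book value $10,729.
Year 8: DB = ⌊$10,729 × 200%/9⌋ = $2,384; SL = ⌊$7,329/2⌋ = $3,664 → take SL $3,664. Book value $7,065.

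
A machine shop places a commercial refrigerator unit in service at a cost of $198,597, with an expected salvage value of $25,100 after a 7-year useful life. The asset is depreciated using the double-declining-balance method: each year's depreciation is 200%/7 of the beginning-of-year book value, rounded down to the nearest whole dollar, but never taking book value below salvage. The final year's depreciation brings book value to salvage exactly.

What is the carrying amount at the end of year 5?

Depreciable base = $198,597 − $25,100 = $173,497.
Year 1: ⌊$198,597 × 200%/7⌋ = $56,742. Book value $141,855.
Year 2: ⌊$141,855 × 200%/7⌋ = $40,530. Book value $101,325.
Year 3: ⌊$101,325 × 200%/7⌋ = $28,950. Book value $72,375.
Year 4: ⌊$72,375 × 200%/7⌋ = $20,678. Book value $51,697.
Year 5: ⌊$51,697 × 200%/7⌋ = $14,770. Book value $36,927.

$36,927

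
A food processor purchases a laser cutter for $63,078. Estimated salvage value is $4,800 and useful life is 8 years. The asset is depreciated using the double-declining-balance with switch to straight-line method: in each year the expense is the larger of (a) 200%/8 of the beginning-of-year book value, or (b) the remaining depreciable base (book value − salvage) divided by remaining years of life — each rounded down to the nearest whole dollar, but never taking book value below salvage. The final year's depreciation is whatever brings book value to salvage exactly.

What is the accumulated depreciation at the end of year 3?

Depreciable base = $63,078 − $4,800 = $58,278.
Year 1: DB = ⌊$63,078 × 200%/8⌋ = $15,769; SL = ⌊$58,278/8⌋ = $7,284 → take DB $15,769. Book value $47,309.
Year 2: DB = ⌊$47,309 × 200%/8⌋ = $11,827; SL = ⌊$42,509/7⌋ = $6,072 → take DB $11,827. Book value $35,482.
Year 3: DB = ⌊$35,482 × 200%/8⌋ = $8,870; SL = ⌊$30,682/6⌋ = $5,113 → take DB $8,870. Book value $26,612.
Accumulated through year 3 = $63,078 − $26,612 = $36,466.

$36,466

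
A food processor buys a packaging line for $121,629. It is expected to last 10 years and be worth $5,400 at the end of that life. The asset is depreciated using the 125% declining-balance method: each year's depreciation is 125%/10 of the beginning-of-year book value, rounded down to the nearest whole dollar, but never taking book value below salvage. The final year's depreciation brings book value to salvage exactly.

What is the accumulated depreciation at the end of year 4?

Depreciable base = $121,629 − $5,400 = $116,229.
Year 1: ⌊$121,629 × 125%/10⌋ = $15,203. Book value $106,426.
Year 2: ⌊$106,426 × 125%/10⌋ = $13,303. Book value $93,123.
Year 3: ⌊$93,123 × 125%/10⌋ = $11,640. Book value $81,483.
Year 4: ⌊$81,483 × 125%/10⌋ = $10,185. Book value $71,298.
Accumulated through year 4 = $121,629 − $71,298 = $50,331.

$50,331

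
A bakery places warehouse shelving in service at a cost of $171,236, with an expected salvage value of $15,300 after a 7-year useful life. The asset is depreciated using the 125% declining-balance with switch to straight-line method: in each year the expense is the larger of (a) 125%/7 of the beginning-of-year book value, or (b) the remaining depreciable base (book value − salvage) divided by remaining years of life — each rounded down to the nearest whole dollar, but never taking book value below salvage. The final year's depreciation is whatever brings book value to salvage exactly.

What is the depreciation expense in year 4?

$19,902

Depreciable base = $171,236 − $15,300 = $155,936.
Year 1: DB = ⌊$171,236 × 125%/7⌋ = $30,577; SL = ⌊$155,936/7⌋ = $22,276 → take DB $30,577. Book value $140,659.
Year 2: DB = ⌊$140,659 × 125%/7⌋ = $25,117; SL = ⌊$125,359/6⌋ = $20,893 → take DB $25,117. Book value $115,542.
Year 3: DB = ⌊$115,542 × 125%/7⌋ = $20,632; SL = ⌊$100,242/5⌋ = $20,048 → take DB $20,632. Book value $94,910.
Year 4: DB = ⌊$94,910 × 125%/7⌋ = $16,948; SL = ⌊$79,610/4⌋ = $19,902 → take SL $19,902. Book value $75,008.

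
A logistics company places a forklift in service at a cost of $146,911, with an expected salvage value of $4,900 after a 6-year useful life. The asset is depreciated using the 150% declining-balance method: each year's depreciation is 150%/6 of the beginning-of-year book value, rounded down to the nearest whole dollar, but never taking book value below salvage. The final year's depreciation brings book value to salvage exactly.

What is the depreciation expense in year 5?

$11,621

Depreciable base = $146,911 − $4,900 = $142,011.
Year 1: ⌊$146,911 × 150%/6⌋ = $36,727. Book value $110,184.
Year 2: ⌊$110,184 × 150%/6⌋ = $27,546. Book value $82,638.
Year 3: ⌊$82,638 × 150%/6⌋ = $20,659. Book value $61,979.
Year 4: ⌊$61,979 × 150%/6⌋ = $15,494. Book value $46,485.
Year 5: ⌊$46,485 × 150%/6⌋ = $11,621. Book value $34,864.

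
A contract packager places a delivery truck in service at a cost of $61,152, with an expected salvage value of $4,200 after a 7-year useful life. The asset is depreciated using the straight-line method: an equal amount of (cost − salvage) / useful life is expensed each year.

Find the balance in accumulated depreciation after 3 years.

Depreciable base = $61,152 − $4,200 = $56,952.
Annual expense = $56,952 / 7 = $8,136.
End of year 1: book value $53,016.
End of year 2: book value $44,880.
End of year 3: book value $36,744.
Accumulated through year 3 = $61,152 − $36,744 = $24,408.

$24,408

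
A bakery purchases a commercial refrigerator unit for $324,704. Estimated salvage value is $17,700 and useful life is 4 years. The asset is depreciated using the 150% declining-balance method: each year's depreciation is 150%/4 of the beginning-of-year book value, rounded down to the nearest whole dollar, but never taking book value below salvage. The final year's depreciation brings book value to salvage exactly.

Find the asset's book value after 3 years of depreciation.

$79,274

Depreciable base = $324,704 − $17,700 = $307,004.
Year 1: ⌊$324,704 × 150%/4⌋ = $121,764. Book value $202,940.
Year 2: ⌊$202,940 × 150%/4⌋ = $76,102. Book value $126,838.
Year 3: ⌊$126,838 × 150%/4⌋ = $47,564. Book value $79,274.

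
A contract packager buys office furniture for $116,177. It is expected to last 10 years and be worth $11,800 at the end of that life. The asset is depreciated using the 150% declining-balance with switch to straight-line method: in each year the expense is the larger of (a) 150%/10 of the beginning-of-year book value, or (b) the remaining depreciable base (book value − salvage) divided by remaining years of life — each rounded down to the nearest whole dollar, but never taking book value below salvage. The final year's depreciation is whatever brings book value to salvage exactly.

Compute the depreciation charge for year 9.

Depreciable base = $116,177 − $11,800 = $104,377.
Year 1: DB = ⌊$116,177 × 150%/10⌋ = $17,426; SL = ⌊$104,377/10⌋ = $10,437 → take DB $17,426. Book value $98,751.
Year 2: DB = ⌊$98,751 × 150%/10⌋ = $14,812; SL = ⌊$86,951/9⌋ = $9,661 → take DB $14,812. Book value $83,939.
Year 3: DB = ⌊$83,939 × 150%/10⌋ = $12,590; SL = ⌊$72,139/8⌋ = $9,017 → take DB $12,590. Book value $71,349.
Year 4: DB = ⌊$71,349 × 150%/10⌋ = $10,702; SL = ⌊$59,549/7⌋ = $8,507 → take DB $10,702. Book value $60,647.
Year 5: DB = ⌊$60,647 × 150%/10⌋ = $9,097; SL = ⌊$48,847/6⌋ = $8,141 → take DB $9,097. Book value $51,550.
Year 6: DB = ⌊$51,550 × 150%/10⌋ = $7,732; SL = ⌊$39,750/5⌋ = $7,950 → take SL $7,950. Book value $43,600.
Year 7: DB = ⌊$43,600 × 150%/10⌋ = $6,540; SL = ⌊$31,800/4⌋ = $7,950 → take SL $7,950. Book value $35,650.
Year 8: DB = ⌊$35,650 × 150%/10⌋ = $5,347; SL = ⌊$23,850/3⌋ = $7,950 → take SL $7,950. Book value $27,700.
Year 9: DB = ⌊$27,700 × 150%/10⌋ = $4,155; SL = ⌊$15,900/2⌋ = $7,950 → take SL $7,950. Book value $19,750.

$7,950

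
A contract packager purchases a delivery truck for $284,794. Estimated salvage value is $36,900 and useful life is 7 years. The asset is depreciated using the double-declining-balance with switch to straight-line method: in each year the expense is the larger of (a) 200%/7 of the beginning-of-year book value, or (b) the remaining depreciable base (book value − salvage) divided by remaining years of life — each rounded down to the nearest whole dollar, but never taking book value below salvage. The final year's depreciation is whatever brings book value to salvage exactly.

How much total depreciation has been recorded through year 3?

$181,005

Depreciable base = $284,794 − $36,900 = $247,894.
Year 1: DB = ⌊$284,794 × 200%/7⌋ = $81,369; SL = ⌊$247,894/7⌋ = $35,413 → take DB $81,369. Book value $203,425.
Year 2: DB = ⌊$203,425 × 200%/7⌋ = $58,121; SL = ⌊$166,525/6⌋ = $27,754 → take DB $58,121. Book value $145,304.
Year 3: DB = ⌊$145,304 × 200%/7⌋ = $41,515; SL = ⌊$108,404/5⌋ = $21,680 → take DB $41,515. Book value $103,789.
Accumulated through year 3 = $284,794 − $103,789 = $181,005.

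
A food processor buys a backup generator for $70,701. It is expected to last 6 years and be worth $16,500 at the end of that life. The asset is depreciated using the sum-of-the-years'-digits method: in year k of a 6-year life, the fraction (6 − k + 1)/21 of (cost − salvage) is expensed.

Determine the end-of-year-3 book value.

$31,986

Depreciable base = $70,701 − $16,500 = $54,201.
Sum of the years' digits = 6+5+4+3+2+1 = 21.
Year 1: $54,201 × 6/21 = $15,486. Book value $55,215.
Year 2: $54,201 × 5/21 = $12,905. Book value $42,310.
Year 3: $54,201 × 4/21 = $10,324. Book value $31,986.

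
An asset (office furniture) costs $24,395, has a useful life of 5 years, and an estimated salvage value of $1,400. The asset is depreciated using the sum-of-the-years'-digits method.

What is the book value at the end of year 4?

$2,933

Depreciable base = $24,395 − $1,400 = $22,995.
Sum of the years' digits = 5+4+3+2+1 = 15.
Year 1: $22,995 × 5/15 = $7,665. Book value $16,730.
Year 2: $22,995 × 4/15 = $6,132. Book value $10,598.
Year 3: $22,995 × 3/15 = $4,599. Book value $5,999.
Year 4: $22,995 × 2/15 = $3,066. Book value $2,933.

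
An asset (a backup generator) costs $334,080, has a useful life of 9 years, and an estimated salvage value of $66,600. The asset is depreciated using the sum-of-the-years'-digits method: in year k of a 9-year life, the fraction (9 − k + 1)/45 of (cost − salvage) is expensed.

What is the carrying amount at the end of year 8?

$72,544

Depreciable base = $334,080 − $66,600 = $267,480.
Sum of the years' digits = 9+8+7+6+5+4+3+2+1 = 45.
Year 1: $267,480 × 9/45 = $53,496. Book value $280,584.
Year 2: $267,480 × 8/45 = $47,552. Book value $233,032.
Year 3: $267,480 × 7/45 = $41,608. Book value $191,424.
Year 4: $267,480 × 6/45 = $35,664. Book value $155,760.
Year 5: $267,480 × 5/45 = $29,720. Book value $126,040.
Year 6: $267,480 × 4/45 = $23,776. Book value $102,264.
Year 7: $267,480 × 3/45 = $17,832. Book value $84,432.
Year 8: $267,480 × 2/45 = $11,888. Book value $72,544.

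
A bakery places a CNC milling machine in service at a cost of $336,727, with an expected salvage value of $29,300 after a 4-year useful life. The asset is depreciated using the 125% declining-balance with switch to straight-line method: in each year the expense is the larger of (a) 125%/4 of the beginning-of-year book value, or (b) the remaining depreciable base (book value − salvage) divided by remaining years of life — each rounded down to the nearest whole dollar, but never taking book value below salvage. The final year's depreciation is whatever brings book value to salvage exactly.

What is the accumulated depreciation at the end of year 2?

$177,570

Depreciable base = $336,727 − $29,300 = $307,427.
Year 1: DB = ⌊$336,727 × 125%/4⌋ = $105,227; SL = ⌊$307,427/4⌋ = $76,856 → take DB $105,227. Book value $231,500.
Year 2: DB = ⌊$231,500 × 125%/4⌋ = $72,343; SL = ⌊$202,200/3⌋ = $67,400 → take DB $72,343. Book value $159,157.
Accumulated through year 2 = $336,727 − $159,157 = $177,570.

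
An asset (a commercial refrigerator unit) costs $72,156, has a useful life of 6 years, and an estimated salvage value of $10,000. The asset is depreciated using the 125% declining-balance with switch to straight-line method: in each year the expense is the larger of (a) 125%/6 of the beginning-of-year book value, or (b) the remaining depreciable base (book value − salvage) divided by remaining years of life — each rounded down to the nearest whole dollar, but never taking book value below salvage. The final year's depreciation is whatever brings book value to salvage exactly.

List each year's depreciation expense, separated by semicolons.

Depreciable base = $72,156 − $10,000 = $62,156.
Year 1: DB = ⌊$72,156 × 125%/6⌋ = $15,032; SL = ⌊$62,156/6⌋ = $10,359 → take DB $15,032. Book value $57,124.
Year 2: DB = ⌊$57,124 × 125%/6⌋ = $11,900; SL = ⌊$47,124/5⌋ = $9,424 → take DB $11,900. Book value $45,224.
Year 3: DB = ⌊$45,224 × 125%/6⌋ = $9,421; SL = ⌊$35,224/4⌋ = $8,806 → take DB $9,421. Book value $35,803.
Year 4: DB = ⌊$35,803 × 125%/6⌋ = $7,458; SL = ⌊$25,803/3⌋ = $8,601 → take SL $8,601. Book value $27,202.
Year 5: DB = ⌊$27,202 × 125%/6⌋ = $5,667; SL = ⌊$17,202/2⌋ = $8,601 → take SL $8,601. Book value $18,601.
Year 6 (final): $18,601 − $10,000 = $8,601. Book value $10,000.

$15,032; $11,900; $9,421; $8,601; $8,601; $8,601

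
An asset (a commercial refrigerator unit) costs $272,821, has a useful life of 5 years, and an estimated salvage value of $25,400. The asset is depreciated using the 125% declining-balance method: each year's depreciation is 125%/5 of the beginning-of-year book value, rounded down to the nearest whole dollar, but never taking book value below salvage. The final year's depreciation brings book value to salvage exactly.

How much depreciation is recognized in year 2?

$51,154

Depreciable base = $272,821 − $25,400 = $247,421.
Year 1: ⌊$272,821 × 125%/5⌋ = $68,205. Book value $204,616.
Year 2: ⌊$204,616 × 125%/5⌋ = $51,154. Book value $153,462.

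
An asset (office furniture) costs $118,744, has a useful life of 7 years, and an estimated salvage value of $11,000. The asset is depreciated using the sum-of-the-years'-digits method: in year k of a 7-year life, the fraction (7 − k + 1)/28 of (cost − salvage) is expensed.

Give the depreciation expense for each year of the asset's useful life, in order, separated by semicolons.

$26,936; $23,088; $19,240; $15,392; $11,544; $7,696; $3,848

Depreciable base = $118,744 − $11,000 = $107,744.
Sum of the years' digits = 7+6+5+4+3+2+1 = 28.
Year 1: $107,744 × 7/28 = $26,936. Book value $91,808.
Year 2: $107,744 × 6/28 = $23,088. Book value $68,720.
Year 3: $107,744 × 5/28 = $19,240. Book value $49,480.
Year 4: $107,744 × 4/28 = $15,392. Book value $34,088.
Year 5: $107,744 × 3/28 = $11,544. Book value $22,544.
Year 6: $107,744 × 2/28 = $7,696. Book value $14,848.
Year 7: $107,744 × 1/28 = $3,848. Book value $11,000.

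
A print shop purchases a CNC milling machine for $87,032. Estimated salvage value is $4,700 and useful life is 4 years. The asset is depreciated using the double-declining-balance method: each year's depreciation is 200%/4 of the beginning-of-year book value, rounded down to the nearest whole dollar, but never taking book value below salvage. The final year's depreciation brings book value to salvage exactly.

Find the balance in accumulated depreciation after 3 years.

Depreciable base = $87,032 − $4,700 = $82,332.
Year 1: ⌊$87,032 × 200%/4⌋ = $43,516. Book value $43,516.
Year 2: ⌊$43,516 × 200%/4⌋ = $21,758. Book value $21,758.
Year 3: ⌊$21,758 × 200%/4⌋ = $10,879. Book value $10,879.
Accumulated through year 3 = $87,032 − $10,879 = $76,153.

$76,153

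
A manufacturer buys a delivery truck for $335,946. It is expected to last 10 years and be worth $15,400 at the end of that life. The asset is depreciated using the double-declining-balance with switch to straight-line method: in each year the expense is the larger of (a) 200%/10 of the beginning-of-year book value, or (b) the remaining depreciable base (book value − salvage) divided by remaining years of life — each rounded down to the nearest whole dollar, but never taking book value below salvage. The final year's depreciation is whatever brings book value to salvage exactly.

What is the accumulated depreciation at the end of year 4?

$198,342

Depreciable base = $335,946 − $15,400 = $320,546.
Year 1: DB = ⌊$335,946 × 200%/10⌋ = $67,189; SL = ⌊$320,546/10⌋ = $32,054 → take DB $67,189. Book value $268,757.
Year 2: DB = ⌊$268,757 × 200%/10⌋ = $53,751; SL = ⌊$253,357/9⌋ = $28,150 → take DB $53,751. Book value $215,006.
Year 3: DB = ⌊$215,006 × 200%/10⌋ = $43,001; SL = ⌊$199,606/8⌋ = $24,950 → take DB $43,001. Book value $172,005.
Year 4: DB = ⌊$172,005 × 200%/10⌋ = $34,401; SL = ⌊$156,605/7⌋ = $22,372 → take DB $34,401. Book value $137,604.
Accumulated through year 4 = $335,946 − $137,604 = $198,342.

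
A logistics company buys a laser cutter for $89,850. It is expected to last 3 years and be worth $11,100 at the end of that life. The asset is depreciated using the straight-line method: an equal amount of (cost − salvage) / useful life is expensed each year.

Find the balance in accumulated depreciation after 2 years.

$52,500

Depreciable base = $89,850 − $11,100 = $78,750.
Annual expense = $78,750 / 3 = $26,250.
End of year 1: book value $63,600.
End of year 2: book value $37,350.
Accumulated through year 2 = $89,850 − $37,350 = $52,500.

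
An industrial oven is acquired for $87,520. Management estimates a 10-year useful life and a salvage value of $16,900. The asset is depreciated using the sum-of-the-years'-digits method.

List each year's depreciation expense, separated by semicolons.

Depreciable base = $87,520 − $16,900 = $70,620.
Sum of the years' digits = 10+9+8+7+6+5+4+3+2+1 = 55.
Year 1: $70,620 × 10/55 = $12,840. Book value $74,680.
Year 2: $70,620 × 9/55 = $11,556. Book value $63,124.
Year 3: $70,620 × 8/55 = $10,272. Book value $52,852.
Year 4: $70,620 × 7/55 = $8,988. Book value $43,864.
Year 5: $70,620 × 6/55 = $7,704. Book value $36,160.
Year 6: $70,620 × 5/55 = $6,420. Book value $29,740.
Year 7: $70,620 × 4/55 = $5,136. Book value $24,604.
Year 8: $70,620 × 3/55 = $3,852. Book value $20,752.
Year 9: $70,620 × 2/55 = $2,568. Book value $18,184.
Year 10: $70,620 × 1/55 = $1,284. Book value $16,900.

$12,840; $11,556; $10,272; $8,988; $7,704; $6,420; $5,136; $3,852; $2,568; $1,284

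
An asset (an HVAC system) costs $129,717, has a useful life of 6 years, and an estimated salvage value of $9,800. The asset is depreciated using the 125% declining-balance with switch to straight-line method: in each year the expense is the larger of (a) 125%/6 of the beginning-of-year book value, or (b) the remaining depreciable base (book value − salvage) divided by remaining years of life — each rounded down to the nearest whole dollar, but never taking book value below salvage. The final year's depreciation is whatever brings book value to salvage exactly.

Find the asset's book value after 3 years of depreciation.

Depreciable base = $129,717 − $9,800 = $119,917.
Year 1: DB = ⌊$129,717 × 125%/6⌋ = $27,024; SL = ⌊$119,917/6⌋ = $19,986 → take DB $27,024. Book value $102,693.
Year 2: DB = ⌊$102,693 × 125%/6⌋ = $21,394; SL = ⌊$92,893/5⌋ = $18,578 → take DB $21,394. Book value $81,299.
Year 3: DB = ⌊$81,299 × 125%/6⌋ = $16,937; SL = ⌊$71,499/4⌋ = $17,874 → take SL $17,874. Book value $63,425.

$63,425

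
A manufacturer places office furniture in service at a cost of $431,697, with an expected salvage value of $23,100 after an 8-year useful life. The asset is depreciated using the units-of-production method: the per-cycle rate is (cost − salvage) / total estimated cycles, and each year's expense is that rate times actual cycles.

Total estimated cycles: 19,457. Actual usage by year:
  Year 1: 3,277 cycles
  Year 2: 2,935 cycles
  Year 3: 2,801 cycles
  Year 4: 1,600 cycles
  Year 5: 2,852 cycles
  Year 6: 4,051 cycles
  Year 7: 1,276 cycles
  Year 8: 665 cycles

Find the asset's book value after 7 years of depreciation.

Depreciable base = $431,697 − $23,100 = $408,597.
Rate = $408,597 / 19,457 cycles = $21 per cycle.
Year 1: 3,277 × $21 = $68,817. Book value $362,880.
Year 2: 2,935 × $21 = $61,635. Book value $301,245.
Year 3: 2,801 × $21 = $58,821. Book value $242,424.
Year 4: 1,600 × $21 = $33,600. Book value $208,824.
Year 5: 2,852 × $21 = $59,892. Book value $148,932.
Year 6: 4,051 × $21 = $85,071. Book value $63,861.
Year 7: 1,276 × $21 = $26,796. Book value $37,065.

$37,065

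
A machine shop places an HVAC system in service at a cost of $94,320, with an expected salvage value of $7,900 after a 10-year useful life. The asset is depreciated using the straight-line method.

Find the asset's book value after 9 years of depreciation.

Depreciable base = $94,320 − $7,900 = $86,420.
Annual expense = $86,420 / 10 = $8,642.
End of year 1: book value $85,678.
End of year 2: book value $77,036.
End of year 3: book value $68,394.
End of year 4: book value $59,752.
End of year 5: book value $51,110.
End of year 6: book value $42,468.
End of year 7: book value $33,826.
End of year 8: book value $25,184.
End of year 9: book value $16,542.

$16,542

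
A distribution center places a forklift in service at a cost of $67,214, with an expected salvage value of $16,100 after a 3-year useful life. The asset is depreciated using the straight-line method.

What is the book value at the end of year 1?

Depreciable base = $67,214 − $16,100 = $51,114.
Annual expense = $51,114 / 3 = $17,038.
End of year 1: book value $50,176.

$50,176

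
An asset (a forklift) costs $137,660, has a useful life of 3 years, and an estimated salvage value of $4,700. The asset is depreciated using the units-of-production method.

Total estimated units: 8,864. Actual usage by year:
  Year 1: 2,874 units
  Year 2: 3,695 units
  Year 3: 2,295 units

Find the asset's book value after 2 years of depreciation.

Depreciable base = $137,660 − $4,700 = $132,960.
Rate = $132,960 / 8,864 units = $15 per unit.
Year 1: 2,874 × $15 = $43,110. Book value $94,550.
Year 2: 3,695 × $15 = $55,425. Book value $39,125.

$39,125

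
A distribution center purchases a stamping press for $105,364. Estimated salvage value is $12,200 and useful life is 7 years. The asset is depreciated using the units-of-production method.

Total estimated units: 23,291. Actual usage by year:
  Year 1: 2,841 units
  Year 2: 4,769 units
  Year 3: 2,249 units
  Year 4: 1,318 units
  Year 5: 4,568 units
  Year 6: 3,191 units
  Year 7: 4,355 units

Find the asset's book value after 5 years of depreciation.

$42,384

Depreciable base = $105,364 − $12,200 = $93,164.
Rate = $93,164 / 23,291 units = $4 per unit.
Year 1: 2,841 × $4 = $11,364. Book value $94,000.
Year 2: 4,769 × $4 = $19,076. Book value $74,924.
Year 3: 2,249 × $4 = $8,996. Book value $65,928.
Year 4: 1,318 × $4 = $5,272. Book value $60,656.
Year 5: 4,568 × $4 = $18,272. Book value $42,384.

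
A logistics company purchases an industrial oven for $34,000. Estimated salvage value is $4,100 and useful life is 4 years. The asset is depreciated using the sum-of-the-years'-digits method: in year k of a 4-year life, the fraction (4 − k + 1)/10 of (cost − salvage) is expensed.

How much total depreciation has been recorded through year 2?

Depreciable base = $34,000 − $4,100 = $29,900.
Sum of the years' digits = 4+3+2+1 = 10.
Year 1: $29,900 × 4/10 = $11,960. Book value $22,040.
Year 2: $29,900 × 3/10 = $8,970. Book value $13,070.
Accumulated through year 2 = $34,000 − $13,070 = $20,930.

$20,930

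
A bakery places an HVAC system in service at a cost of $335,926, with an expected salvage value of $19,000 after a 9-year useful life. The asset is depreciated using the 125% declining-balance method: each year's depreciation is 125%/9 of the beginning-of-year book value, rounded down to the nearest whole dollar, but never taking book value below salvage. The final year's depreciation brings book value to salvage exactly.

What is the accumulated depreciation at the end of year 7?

Depreciable base = $335,926 − $19,000 = $316,926.
Year 1: ⌊$335,926 × 125%/9⌋ = $46,656. Book value $289,270.
Year 2: ⌊$289,270 × 125%/9⌋ = $40,176. Book value $249,094.
Year 3: ⌊$249,094 × 125%/9⌋ = $34,596. Book value $214,498.
Year 4: ⌊$214,498 × 125%/9⌋ = $29,791. Book value $184,707.
Year 5: ⌊$184,707 × 125%/9⌋ = $25,653. Book value $159,054.
Year 6: ⌊$159,054 × 125%/9⌋ = $22,090. Book value $136,964.
Year 7: ⌊$136,964 × 125%/9⌋ = $19,022. Book value $117,942.
Accumulated through year 7 = $335,926 − $117,942 = $217,984.

$217,984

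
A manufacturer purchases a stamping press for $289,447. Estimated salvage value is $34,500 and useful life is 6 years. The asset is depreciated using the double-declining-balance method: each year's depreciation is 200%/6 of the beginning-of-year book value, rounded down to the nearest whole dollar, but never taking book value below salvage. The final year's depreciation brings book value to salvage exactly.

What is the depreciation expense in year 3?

$42,881

Depreciable base = $289,447 − $34,500 = $254,947.
Year 1: ⌊$289,447 × 200%/6⌋ = $96,482. Book value $192,965.
Year 2: ⌊$192,965 × 200%/6⌋ = $64,321. Book value $128,644.
Year 3: ⌊$128,644 × 200%/6⌋ = $42,881. Book value $85,763.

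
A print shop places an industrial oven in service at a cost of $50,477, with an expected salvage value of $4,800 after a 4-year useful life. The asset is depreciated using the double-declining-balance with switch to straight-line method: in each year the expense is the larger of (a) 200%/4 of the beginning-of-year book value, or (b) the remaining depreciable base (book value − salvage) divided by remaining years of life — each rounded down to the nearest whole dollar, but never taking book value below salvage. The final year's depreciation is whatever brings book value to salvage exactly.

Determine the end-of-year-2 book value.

Depreciable base = $50,477 − $4,800 = $45,677.
Year 1: DB = ⌊$50,477 × 200%/4⌋ = $25,238; SL = ⌊$45,677/4⌋ = $11,419 → take DB $25,238. Book value $25,239.
Year 2: DB = ⌊$25,239 × 200%/4⌋ = $12,619; SL = ⌊$20,439/3⌋ = $6,813 → take DB $12,619. Book value $12,620.

$12,620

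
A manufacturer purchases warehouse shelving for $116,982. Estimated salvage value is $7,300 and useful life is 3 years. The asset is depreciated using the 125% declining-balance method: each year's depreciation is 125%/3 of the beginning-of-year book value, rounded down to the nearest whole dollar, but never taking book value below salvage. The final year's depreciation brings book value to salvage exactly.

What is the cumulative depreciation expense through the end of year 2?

Depreciable base = $116,982 − $7,300 = $109,682.
Year 1: ⌊$116,982 × 125%/3⌋ = $48,742. Book value $68,240.
Year 2: ⌊$68,240 × 125%/3⌋ = $28,433. Book value $39,807.
Accumulated through year 2 = $116,982 − $39,807 = $77,175.

$77,175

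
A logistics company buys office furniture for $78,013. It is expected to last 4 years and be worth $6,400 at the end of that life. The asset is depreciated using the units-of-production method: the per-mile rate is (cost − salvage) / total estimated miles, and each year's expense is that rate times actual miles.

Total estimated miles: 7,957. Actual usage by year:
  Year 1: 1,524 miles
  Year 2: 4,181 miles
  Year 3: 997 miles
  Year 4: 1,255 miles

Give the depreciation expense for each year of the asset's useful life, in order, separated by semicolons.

Depreciable base = $78,013 − $6,400 = $71,613.
Rate = $71,613 / 7,957 miles = $9 per mile.
Year 1: 1,524 × $9 = $13,716. Book value $64,297.
Year 2: 4,181 × $9 = $37,629. Book value $26,668.
Year 3: 997 × $9 = $8,973. Book value $17,695.
Year 4: 1,255 × $9 = $11,295. Book value $6,400.

$13,716; $37,629; $8,973; $11,295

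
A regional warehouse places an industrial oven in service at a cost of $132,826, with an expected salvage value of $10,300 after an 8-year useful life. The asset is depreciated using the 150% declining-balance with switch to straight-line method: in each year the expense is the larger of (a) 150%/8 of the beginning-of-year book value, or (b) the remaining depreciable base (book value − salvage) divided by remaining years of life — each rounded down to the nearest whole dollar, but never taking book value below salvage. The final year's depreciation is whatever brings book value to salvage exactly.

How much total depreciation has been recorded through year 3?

Depreciable base = $132,826 − $10,300 = $122,526.
Year 1: DB = ⌊$132,826 × 150%/8⌋ = $24,904; SL = ⌊$122,526/8⌋ = $15,315 → take DB $24,904. Book value $107,922.
Year 2: DB = ⌊$107,922 × 150%/8⌋ = $20,235; SL = ⌊$97,622/7⌋ = $13,946 → take DB $20,235. Book value $87,687.
Year 3: DB = ⌊$87,687 × 150%/8⌋ = $16,441; SL = ⌊$77,387/6⌋ = $12,897 → take DB $16,441. Book value $71,246.
Accumulated through year 3 = $132,826 − $71,246 = $61,580.

$61,580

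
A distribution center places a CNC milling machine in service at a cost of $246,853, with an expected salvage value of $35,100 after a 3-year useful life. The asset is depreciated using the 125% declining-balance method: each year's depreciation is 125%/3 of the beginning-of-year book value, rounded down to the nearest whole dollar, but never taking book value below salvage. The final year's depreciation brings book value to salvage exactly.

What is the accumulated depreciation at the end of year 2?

Depreciable base = $246,853 − $35,100 = $211,753.
Year 1: ⌊$246,853 × 125%/3⌋ = $102,855. Book value $143,998.
Year 2: ⌊$143,998 × 125%/3⌋ = $59,999. Book value $83,999.
Accumulated through year 2 = $246,853 − $83,999 = $162,854.

$162,854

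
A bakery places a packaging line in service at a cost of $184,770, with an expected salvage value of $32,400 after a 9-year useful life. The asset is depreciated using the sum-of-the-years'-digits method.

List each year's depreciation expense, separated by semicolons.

$30,474; $27,088; $23,702; $20,316; $16,930; $13,544; $10,158; $6,772; $3,386

Depreciable base = $184,770 − $32,400 = $152,370.
Sum of the years' digits = 9+8+7+6+5+4+3+2+1 = 45.
Year 1: $152,370 × 9/45 = $30,474. Book value $154,296.
Year 2: $152,370 × 8/45 = $27,088. Book value $127,208.
Year 3: $152,370 × 7/45 = $23,702. Book value $103,506.
Year 4: $152,370 × 6/45 = $20,316. Book value $83,190.
Year 5: $152,370 × 5/45 = $16,930. Book value $66,260.
Year 6: $152,370 × 4/45 = $13,544. Book value $52,716.
Year 7: $152,370 × 3/45 = $10,158. Book value $42,558.
Year 8: $152,370 × 2/45 = $6,772. Book value $35,786.
Year 9: $152,370 × 1/45 = $3,386. Book value $32,400.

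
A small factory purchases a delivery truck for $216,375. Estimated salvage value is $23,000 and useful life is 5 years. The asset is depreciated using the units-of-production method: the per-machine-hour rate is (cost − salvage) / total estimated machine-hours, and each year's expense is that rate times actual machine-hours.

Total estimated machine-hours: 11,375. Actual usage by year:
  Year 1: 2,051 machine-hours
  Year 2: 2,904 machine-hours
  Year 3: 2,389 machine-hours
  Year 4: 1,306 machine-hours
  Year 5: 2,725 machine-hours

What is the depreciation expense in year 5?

$46,325

Depreciable base = $216,375 − $23,000 = $193,375.
Rate = $193,375 / 11,375 machine-hours = $17 per machine-hour.
Year 1: 2,051 × $17 = $34,867. Book value $181,508.
Year 2: 2,904 × $17 = $49,368. Book value $132,140.
Year 3: 2,389 × $17 = $40,613. Book value $91,527.
Year 4: 1,306 × $17 = $22,202. Book value $69,325.
Year 5: 2,725 × $17 = $46,325. Book value $23,000.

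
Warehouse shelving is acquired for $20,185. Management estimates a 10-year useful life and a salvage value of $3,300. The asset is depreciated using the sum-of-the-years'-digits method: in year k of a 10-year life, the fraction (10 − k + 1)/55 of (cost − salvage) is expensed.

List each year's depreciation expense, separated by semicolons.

$3,070; $2,763; $2,456; $2,149; $1,842; $1,535; $1,228; $921; $614; $307

Depreciable base = $20,185 − $3,300 = $16,885.
Sum of the years' digits = 10+9+8+7+6+5+4+3+2+1 = 55.
Year 1: $16,885 × 10/55 = $3,070. Book value $17,115.
Year 2: $16,885 × 9/55 = $2,763. Book value $14,352.
Year 3: $16,885 × 8/55 = $2,456. Book value $11,896.
Year 4: $16,885 × 7/55 = $2,149. Book value $9,747.
Year 5: $16,885 × 6/55 = $1,842. Book value $7,905.
Year 6: $16,885 × 5/55 = $1,535. Book value $6,370.
Year 7: $16,885 × 4/55 = $1,228. Book value $5,142.
Year 8: $16,885 × 3/55 = $921. Book value $4,221.
Year 9: $16,885 × 2/55 = $614. Book value $3,607.
Year 10: $16,885 × 1/55 = $307. Book value $3,300.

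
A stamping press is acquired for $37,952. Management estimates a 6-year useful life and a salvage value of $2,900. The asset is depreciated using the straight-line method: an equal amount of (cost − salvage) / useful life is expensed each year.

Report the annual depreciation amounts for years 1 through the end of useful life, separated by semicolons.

Depreciable base = $37,952 − $2,900 = $35,052.
Annual expense = $35,052 / 6 = $5,842.
End of year 1: book value $32,110.
End of year 2: book value $26,268.
End of year 3: book value $20,426.
End of year 4: book value $14,584.
End of year 5: book value $8,742.
End of year 6: book value $2,900.

$5,842; $5,842; $5,842; $5,842; $5,842; $5,842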